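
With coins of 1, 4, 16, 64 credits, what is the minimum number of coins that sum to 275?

8

275 = 4×64 + 1×16 + 3×1
Total coins = 4 + 1 + 3 = 8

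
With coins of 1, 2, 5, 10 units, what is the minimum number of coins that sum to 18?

Greedy: take as many of the largest coin as possible, then repeat with the remainder.
18 − 1×10→8 − 1×5→3 − 1×2→1 − 1×1→0
Total coins = 1 + 1 + 1 + 1 = 4

4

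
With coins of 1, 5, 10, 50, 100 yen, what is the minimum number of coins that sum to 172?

6

Use the largest denomination that fits, subtract, and repeat.
172 − 1×100→72 − 1×50→22 − 2×10→2 − 2×1→0
Total coins = 1 + 1 + 2 + 2 = 6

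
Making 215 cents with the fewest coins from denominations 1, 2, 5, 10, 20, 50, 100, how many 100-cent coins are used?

215 = 2×100 + 1×10 + 1×5
Count of 100: 2

2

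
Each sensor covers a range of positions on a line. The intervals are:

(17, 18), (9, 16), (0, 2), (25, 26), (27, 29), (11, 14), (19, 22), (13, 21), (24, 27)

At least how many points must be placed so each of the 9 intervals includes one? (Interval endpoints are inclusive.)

Sorted: [0,2] [11,14] [9,16] [17,18] [13,21] [19,22] [25,26] [24,27] [27,29]
{[0,2]} hit by 2; {[11,14],[9,16]} hit by 14; {[17,18],[13,21]} hit by 18; {[19,22]} hit by 22; {[25,26],[24,27]} hit by 26; {[27,29]} hit by 29.
Points: 2, 14, 18, 22, 26, 29 (6 total).

6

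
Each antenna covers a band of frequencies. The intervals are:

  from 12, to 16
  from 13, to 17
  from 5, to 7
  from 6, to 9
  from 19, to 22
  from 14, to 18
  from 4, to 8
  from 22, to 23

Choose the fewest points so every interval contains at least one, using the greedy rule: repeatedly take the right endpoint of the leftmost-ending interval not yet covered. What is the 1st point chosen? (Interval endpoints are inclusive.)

Process intervals by earliest right end; each time one isn't hit yet, stab at its right endpoint.
Sorted: [5,7] [4,8] [6,9] [12,16] [13,17] [14,18] [19,22] [22,23]
{[5,7],[4,8],[6,9]} hit by 7; {[12,16],[13,17],[14,18]} hit by 16; {[19,22],[22,23]} hit by 22.
Points: 7, 16, 22 (3 total).

7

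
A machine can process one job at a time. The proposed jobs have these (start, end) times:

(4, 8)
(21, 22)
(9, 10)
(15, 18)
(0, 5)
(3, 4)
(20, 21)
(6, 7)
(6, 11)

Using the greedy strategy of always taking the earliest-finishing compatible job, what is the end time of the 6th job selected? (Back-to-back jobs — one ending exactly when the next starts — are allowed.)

22

Sort by end time and greedily take each interval whose start is ≥ the last chosen end.
Sorted by end: (3,4)  (0,5)  (6,7)  (4,8)  (9,10)  (6,11)  (15,18)  (20,21)  (21,22)
take (3,4); skip (0,5); take (6,7); take (9,10); take (15,18); take (20,21); take (21,22).
Selected: (3,4) (6,7) (9,10) (15,18) (20,21) (21,22)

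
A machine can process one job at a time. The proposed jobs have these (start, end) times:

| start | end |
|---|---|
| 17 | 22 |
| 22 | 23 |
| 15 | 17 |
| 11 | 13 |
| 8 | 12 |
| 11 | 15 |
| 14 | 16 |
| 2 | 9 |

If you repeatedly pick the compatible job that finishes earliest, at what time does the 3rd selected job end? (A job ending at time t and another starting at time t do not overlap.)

Sorted by end: (2,9)  (8,12)  (11,13)  (11,15)  (14,16)  (15,17)  (17,22)  (22,23)
take (2,9); take (11,13); take (14,16); take (17,22); take (22,23).
Selected: (2,9) (11,13) (14,16) (17,22) (22,23)

16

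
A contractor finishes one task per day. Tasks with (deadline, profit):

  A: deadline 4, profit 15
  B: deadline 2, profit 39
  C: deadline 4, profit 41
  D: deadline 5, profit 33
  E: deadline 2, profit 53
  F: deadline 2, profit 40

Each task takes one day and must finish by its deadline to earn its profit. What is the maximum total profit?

182

Take jobs in profit order; each goes to the latest open slot no later than its deadline.
By profit: E(d2,53), C(d4,41), F(d2,40), B(d2,39), D(d5,33), A(d4,15)
E→slot 2; C→slot 4; F→slot 1; B skipped; D→slot 5; A→slot 3.
Profit = 40 + 53 + 15 + 41 + 33 = 182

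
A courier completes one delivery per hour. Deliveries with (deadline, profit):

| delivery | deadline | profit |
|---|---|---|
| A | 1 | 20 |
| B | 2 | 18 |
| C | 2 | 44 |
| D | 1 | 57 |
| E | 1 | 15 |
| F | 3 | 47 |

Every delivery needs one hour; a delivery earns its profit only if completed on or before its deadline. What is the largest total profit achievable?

148

Take jobs in profit order; each goes to the latest open slot no later than its deadline.
Profit order: D=57 F=47 C=44 A=20 B=18 E=15
Assign: D→slot 1, F→slot 3, C→slot 2, A skipped, B skipped, E skipped.
Slots: [1:D] [2:C] [3:F]
Profit = 57 + 44 + 47 = 148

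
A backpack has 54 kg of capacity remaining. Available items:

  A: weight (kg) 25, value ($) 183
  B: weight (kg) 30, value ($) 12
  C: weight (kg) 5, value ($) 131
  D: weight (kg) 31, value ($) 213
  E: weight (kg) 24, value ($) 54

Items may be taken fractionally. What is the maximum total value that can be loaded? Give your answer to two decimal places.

Sort by value per unit weight and fill in that order.
Order: C (131/5=26.20) > A (183/25=7.32) > D (213/31=6.87) > E (54/24=2.25) > B (12/30=0.40)
Fill: take C (5 @ 131) → take A (25 @ 183) → take 24/31 of D → 164.90; 54/54 used.
Total value = 478.90

478.90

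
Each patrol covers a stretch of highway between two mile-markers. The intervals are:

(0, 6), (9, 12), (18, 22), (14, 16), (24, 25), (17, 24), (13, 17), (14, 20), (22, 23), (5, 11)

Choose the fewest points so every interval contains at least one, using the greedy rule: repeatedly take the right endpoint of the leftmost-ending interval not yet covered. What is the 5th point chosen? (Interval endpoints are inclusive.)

Process intervals by earliest right end; each time one isn't hit yet, stab at its right endpoint.
Sorted: [0,6] [5,11] [9,12] [14,16] [13,17] [14,20] [18,22] [22,23] [17,24] [24,25]
{[0,6],[5,11]} hit by 6; {[9,12]} hit by 12; {[14,16],[13,17],[14,20]} hit by 16; {[18,22],[22,23],[17,24]} hit by 22; {[24,25]} hit by 25.
Points: 6, 12, 16, 22, 25 (5 total).

25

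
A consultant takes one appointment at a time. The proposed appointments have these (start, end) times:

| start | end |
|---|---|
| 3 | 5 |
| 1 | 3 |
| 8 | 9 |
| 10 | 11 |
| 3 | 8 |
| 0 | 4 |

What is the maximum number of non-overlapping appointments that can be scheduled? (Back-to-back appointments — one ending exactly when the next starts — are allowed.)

4

By end time: (1,3), (0,4), (3,5), (3,8), (8,9), (10,11).
Pick (1,3); next start ≥ 3 → (3,5); next start ≥ 5 → (8,9); next start ≥ 9 → (10,11).
Selected 4 appointments.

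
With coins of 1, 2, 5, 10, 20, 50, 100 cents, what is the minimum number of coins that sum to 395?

Use the largest denomination that fits, subtract, and repeat.
395 = 3×100 + 1×50 + 2×20 + 1×5
Total coins = 3 + 1 + 2 + 1 = 7

7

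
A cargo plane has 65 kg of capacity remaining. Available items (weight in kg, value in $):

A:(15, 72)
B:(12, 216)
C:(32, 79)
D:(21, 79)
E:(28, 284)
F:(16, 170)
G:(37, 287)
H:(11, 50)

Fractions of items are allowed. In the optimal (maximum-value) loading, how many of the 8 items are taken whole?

3

Greedy by value/weight ratio, highest first.
Order: B (216/12=18.00) > F (170/16=10.62) > E (284/28=10.14) > G (287/37=7.76) > A (72/15=4.80) > H (50/11=4.55) > D (79/21=3.76) > C (79/32=2.47)
Fill: take B (12 @ 216) → take F (16 @ 170) → take E (28 @ 284) → take 9/37 of G → 69.81; 65/65 used.
3 item(s) taken whole; one partial (take 9/37 of G).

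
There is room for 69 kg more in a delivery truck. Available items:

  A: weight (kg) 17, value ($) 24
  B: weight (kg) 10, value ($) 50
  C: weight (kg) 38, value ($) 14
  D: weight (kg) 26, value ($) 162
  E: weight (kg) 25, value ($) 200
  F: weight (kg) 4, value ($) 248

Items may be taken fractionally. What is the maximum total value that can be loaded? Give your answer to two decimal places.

Sort by value per unit weight and fill in that order.
Order: F (248/4=62.00) > E (200/25=8.00) > D (162/26=6.23) > B (50/10=5.00) > A (24/17=1.41) > C (14/38=0.37)
Fill: take F (4 @ 248) → take E (25 @ 200) → take D (26 @ 162) → take B (10 @ 50) → take 4/17 of A → 5.65; 69/69 used.
Total value = 665.65

665.65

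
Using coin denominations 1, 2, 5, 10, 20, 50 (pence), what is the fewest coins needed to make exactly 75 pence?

75 = 1×50 + 1×20 + 1×5
Total coins = 1 + 1 + 1 = 3

3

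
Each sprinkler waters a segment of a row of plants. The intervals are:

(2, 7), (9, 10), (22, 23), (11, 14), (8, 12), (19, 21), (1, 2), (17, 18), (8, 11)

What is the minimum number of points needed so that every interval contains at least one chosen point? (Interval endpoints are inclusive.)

Sort by right endpoint; whenever an interval is uncovered, place a point at its right end.
Sorted: [1,2] [2,7] [9,10] [8,11] [8,12] [11,14] [17,18] [19,21] [22,23]
{[1,2],[2,7]} hit by 2; {[9,10],[8,11],[8,12]} hit by 10; {[11,14]} hit by 14; {[17,18]} hit by 18; {[19,21]} hit by 21; {[22,23]} hit by 23.
Points: 2, 10, 14, 18, 21, 23 (6 total).

6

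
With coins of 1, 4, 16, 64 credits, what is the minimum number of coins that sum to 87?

6

Use the largest denomination that fits, subtract, and repeat.
87 − 1×64→23 − 1×16→7 − 1×4→3 − 3×1→0
Total coins = 1 + 1 + 1 + 3 = 6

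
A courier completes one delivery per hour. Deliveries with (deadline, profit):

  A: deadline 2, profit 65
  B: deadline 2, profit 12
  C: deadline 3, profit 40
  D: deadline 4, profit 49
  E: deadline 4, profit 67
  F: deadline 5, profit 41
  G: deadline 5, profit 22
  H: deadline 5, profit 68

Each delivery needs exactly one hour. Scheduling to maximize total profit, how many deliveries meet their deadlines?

5

By profit: H(d5,68), E(d4,67), A(d2,65), D(d4,49), F(d5,41), C(d3,40), G(d5,22), B(d2,12)
H→slot 5; E→slot 4; A→slot 2; D→slot 3; F→slot 1; C skipped; G skipped; B skipped.
5 of 8 scheduled.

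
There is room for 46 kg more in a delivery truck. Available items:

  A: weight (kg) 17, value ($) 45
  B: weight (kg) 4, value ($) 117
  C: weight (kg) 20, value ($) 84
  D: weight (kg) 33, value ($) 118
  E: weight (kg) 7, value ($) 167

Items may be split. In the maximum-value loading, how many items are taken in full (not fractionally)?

Sort by value per unit weight and fill in that order.
Ratios (sorted): B 29.25, E 23.86, C 4.20, D 3.58, A 2.65
take B (4 @ 117); take E (7 @ 167); take C (20 @ 84); take 15/33 of D → 53.64. Capacity used 46/46.
3 item(s) taken whole; one partial (take 15/33 of D).

3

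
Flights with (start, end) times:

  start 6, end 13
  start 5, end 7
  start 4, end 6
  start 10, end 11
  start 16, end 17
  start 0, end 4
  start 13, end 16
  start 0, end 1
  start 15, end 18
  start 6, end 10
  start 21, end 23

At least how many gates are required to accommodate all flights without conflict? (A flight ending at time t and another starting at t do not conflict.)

3

Count concurrent intervals with a sweep; the peak is the room count.
Events (time:±→running): 0:+→1 0:+→2 1:-→1 4:-→0 4:+→1 5:+→2 6:-→1 6:+→2 6:+→3 … peak 3.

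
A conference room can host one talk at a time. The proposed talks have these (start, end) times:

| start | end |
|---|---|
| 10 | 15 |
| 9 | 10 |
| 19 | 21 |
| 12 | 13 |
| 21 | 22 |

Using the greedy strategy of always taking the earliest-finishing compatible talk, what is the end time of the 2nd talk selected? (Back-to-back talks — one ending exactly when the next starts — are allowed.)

13

Order by finish time; keep every interval that doesn't clash with the previous kept one.
Sorted by end: (9,10)  (12,13)  (10,15)  (19,21)  (21,22)
take (9,10); take (12,13); take (19,21); take (21,22).
Selected: (9,10) (12,13) (19,21) (21,22)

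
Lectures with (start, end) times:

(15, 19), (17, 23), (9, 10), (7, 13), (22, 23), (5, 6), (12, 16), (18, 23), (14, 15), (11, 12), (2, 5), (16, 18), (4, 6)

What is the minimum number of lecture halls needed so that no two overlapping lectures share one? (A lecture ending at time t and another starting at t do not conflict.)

3

starts: [2, 4, 5, 7, 9, 11, 12, 14, 15, 16, 17, 18, 22]
ends:   [5, 6, 6, 10, 12, 13, 15, 16, 18, 19, 23, 23, 23]
s2→1 s4→2 e5→1 s5→2 e6→1 e6→0 s7→1 s9→2 e10→1 s11→2 e12→1 s12→2 e13→1 s14→2 e15→1 s15→2 e16→1 s16→2 s17→3  — peak 3.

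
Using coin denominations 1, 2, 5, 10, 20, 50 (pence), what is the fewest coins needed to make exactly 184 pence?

7

Greedy: take as many of the largest coin as possible, then repeat with the remainder.
184 = 3×50 + 1×20 + 1×10 + 2×2
Total coins = 3 + 1 + 1 + 2 = 7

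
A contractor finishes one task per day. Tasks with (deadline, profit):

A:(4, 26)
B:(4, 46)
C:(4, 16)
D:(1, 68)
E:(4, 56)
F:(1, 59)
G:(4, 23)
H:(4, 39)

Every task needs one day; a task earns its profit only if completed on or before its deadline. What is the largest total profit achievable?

Sort by profit descending; place each in the latest free slot ≤ its deadline.
By profit: D(d1,68), F(d1,59), E(d4,56), B(d4,46), H(d4,39), A(d4,26), G(d4,23), C(d4,16)
D→slot 1; F skipped; E→slot 4; B→slot 3; H→slot 2; A skipped; G skipped; C skipped.
Profit = 68 + 39 + 46 + 56 = 209

209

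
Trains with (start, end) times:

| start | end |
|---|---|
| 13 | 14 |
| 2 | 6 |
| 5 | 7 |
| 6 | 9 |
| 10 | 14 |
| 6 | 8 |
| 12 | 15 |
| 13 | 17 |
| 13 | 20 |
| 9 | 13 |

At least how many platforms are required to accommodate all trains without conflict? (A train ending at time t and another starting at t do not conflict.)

5

Count concurrent intervals with a sweep; the peak is the room count.
starts: [2, 5, 6, 6, 9, 10, 12, 13, 13, 13]
ends:   [6, 7, 8, 9, 13, 14, 14, 15, 17, 20]
s2→1 s5→2 e6→1 s6→2 s6→3 e7→2 e8→1 e9→0 s9→1 s10→2 s12→3 e13→2 s13→3 s13→4 s13→5  — peak 5.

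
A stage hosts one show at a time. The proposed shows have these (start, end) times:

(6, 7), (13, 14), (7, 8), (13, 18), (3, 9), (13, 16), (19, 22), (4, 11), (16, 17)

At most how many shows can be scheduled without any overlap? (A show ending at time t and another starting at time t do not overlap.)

By end time: (6,7), (7,8), (3,9), (4,11), (13,14), (13,16), (16,17), (13,18), (19,22).
Pick (6,7); next start ≥ 7 → (7,8); next start ≥ 8 → (13,14); next start ≥ 14 → (16,17); next start ≥ 17 → (19,22).
Selected 5 shows.

5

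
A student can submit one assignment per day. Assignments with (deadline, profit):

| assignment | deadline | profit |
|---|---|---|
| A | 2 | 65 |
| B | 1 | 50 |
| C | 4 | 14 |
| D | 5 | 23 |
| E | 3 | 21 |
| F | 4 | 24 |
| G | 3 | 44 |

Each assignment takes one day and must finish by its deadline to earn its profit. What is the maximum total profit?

Sort by profit descending; place each in the latest free slot ≤ its deadline.
By profit: A(d2,65), B(d1,50), G(d3,44), F(d4,24), D(d5,23), E(d3,21), C(d4,14)
A→slot 2; B→slot 1; G→slot 3; F→slot 4; D→slot 5; E skipped; C skipped.
Profit = 50 + 65 + 44 + 24 + 23 = 206

206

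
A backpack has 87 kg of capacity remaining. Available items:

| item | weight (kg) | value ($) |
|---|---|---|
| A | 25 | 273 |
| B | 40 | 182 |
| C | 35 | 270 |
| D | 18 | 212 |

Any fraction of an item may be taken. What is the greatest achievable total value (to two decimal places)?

Order: D (212/18=11.78) > A (273/25=10.92) > C (270/35=7.71) > B (182/40=4.55)
Fill: take D (18 @ 212) → take A (25 @ 273) → take C (35 @ 270) → take 9/40 of B → 40.95; 87/87 used.
Total value = 795.95

795.95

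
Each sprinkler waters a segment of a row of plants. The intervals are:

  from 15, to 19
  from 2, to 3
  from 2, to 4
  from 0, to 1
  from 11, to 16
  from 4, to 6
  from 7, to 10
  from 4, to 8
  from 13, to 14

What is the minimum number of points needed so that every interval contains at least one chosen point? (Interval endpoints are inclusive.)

6

Process intervals by earliest right end; each time one isn't hit yet, stab at its right endpoint.
By right end: [0,1]  [2,3]  [2,4]  [4,6]  [4,8]  [7,10]  [13,14]  [11,16]  [15,19]
[0,1] uncovered → point at 1; [2,3] uncovered → point at 3; [4,6] uncovered → point at 6; [7,10] uncovered → point at 10; [13,14] uncovered → point at 14; [15,19] uncovered → point at 19.
Points: 1, 3, 6, 10, 14, 19 (6 total).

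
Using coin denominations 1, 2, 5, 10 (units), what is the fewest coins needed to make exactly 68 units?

9

Greedy: take as many of the largest coin as possible, then repeat with the remainder.
68 − 6×10→8 − 1×5→3 − 1×2→1 − 1×1→0
Total coins = 6 + 1 + 1 + 1 = 9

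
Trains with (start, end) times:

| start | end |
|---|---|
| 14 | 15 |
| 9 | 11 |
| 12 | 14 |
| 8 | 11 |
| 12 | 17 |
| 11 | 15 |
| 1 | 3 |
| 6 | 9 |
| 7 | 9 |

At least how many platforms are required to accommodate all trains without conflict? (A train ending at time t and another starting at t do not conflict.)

3

starts: [1, 6, 7, 8, 9, 11, 12, 12, 14]
ends:   [3, 9, 9, 11, 11, 14, 15, 15, 17]
s1→1 e3→0 s6→1 s7→2 s8→3  — peak 3.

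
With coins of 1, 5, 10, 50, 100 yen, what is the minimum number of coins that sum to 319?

9

Use the largest denomination that fits, subtract, and repeat.
319 − 3×100→19 − 1×10→9 − 1×5→4 − 4×1→0
Total coins = 3 + 1 + 1 + 4 = 9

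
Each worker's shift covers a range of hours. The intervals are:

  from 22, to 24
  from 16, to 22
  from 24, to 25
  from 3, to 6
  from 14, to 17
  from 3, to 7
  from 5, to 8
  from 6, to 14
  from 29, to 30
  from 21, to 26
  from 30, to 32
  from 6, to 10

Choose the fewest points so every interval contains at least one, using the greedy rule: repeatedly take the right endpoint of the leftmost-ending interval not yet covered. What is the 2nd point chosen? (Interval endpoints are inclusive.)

17

Sort by right endpoint; whenever an interval is uncovered, place a point at its right end.
Sorted: [3,6] [3,7] [5,8] [6,10] [6,14] [14,17] [16,22] [22,24] [24,25] [21,26] [29,30] [30,32]
{[3,6],[3,7],[5,8],[6,10],[6,14]} hit by 6; {[14,17],[16,22]} hit by 17; {[22,24],[24,25],[21,26]} hit by 24; {[29,30],[30,32]} hit by 30.
Points: 6, 17, 24, 30 (4 total).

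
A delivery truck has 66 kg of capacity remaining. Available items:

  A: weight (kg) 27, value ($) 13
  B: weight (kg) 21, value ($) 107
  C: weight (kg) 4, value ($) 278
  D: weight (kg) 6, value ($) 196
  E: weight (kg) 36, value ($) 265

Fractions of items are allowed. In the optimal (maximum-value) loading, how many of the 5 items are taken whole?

Ratios (sorted): C 69.50, D 32.67, E 7.36, B 5.10, A 0.48
take C (4 @ 278); take D (6 @ 196); take E (36 @ 265); take 20/21 of B → 101.90. Capacity used 66/66.
3 item(s) taken whole; one partial (take 20/21 of B).

3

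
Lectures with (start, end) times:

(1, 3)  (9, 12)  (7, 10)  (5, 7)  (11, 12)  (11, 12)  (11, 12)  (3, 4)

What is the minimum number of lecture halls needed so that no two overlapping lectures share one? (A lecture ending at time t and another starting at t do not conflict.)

4

Count concurrent intervals with a sweep; the peak is the room count.
starts: [1, 3, 5, 7, 9, 11, 11, 11]
ends:   [3, 4, 7, 10, 12, 12, 12, 12]
s1→1 e3→0 s3→1 e4→0 s5→1 e7→0 s7→1 s9→2 e10→1 s11→2 s11→3 s11→4  — peak 4.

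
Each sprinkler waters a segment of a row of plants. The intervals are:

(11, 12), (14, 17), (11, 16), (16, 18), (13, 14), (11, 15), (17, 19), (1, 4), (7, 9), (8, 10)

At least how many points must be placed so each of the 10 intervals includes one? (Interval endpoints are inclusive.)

5

Process intervals by earliest right end; each time one isn't hit yet, stab at its right endpoint.
Sorted: [1,4] [7,9] [8,10] [11,12] [13,14] [11,15] [11,16] [14,17] [16,18] [17,19]
{[1,4]} hit by 4; {[7,9],[8,10]} hit by 9; {[11,12]} hit by 12; {[13,14],[11,15],[11,16],[14,17]} hit by 14; {[16,18],[17,19]} hit by 18.
Points: 4, 9, 12, 14, 18 (5 total).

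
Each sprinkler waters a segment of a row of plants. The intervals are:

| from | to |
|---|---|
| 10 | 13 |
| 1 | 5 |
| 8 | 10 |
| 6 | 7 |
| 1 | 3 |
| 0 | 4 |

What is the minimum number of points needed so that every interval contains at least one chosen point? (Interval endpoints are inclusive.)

3

Sort by right endpoint; whenever an interval is uncovered, place a point at its right end.
Sorted: [1,3] [0,4] [1,5] [6,7] [8,10] [10,13]
{[1,3],[0,4],[1,5]} hit by 3; {[6,7]} hit by 7; {[8,10],[10,13]} hit by 10.
Points: 3, 7, 10 (3 total).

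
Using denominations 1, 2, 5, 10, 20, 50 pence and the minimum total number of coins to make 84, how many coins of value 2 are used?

2

84 − 1×50→34 − 1×20→14 − 1×10→4 − 2×2→0
Count of 2: 2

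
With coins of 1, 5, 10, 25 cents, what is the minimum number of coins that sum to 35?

Greedy: take as many of the largest coin as possible, then repeat with the remainder.
35 − 1×25→10 − 1×10→0
Total coins = 1 + 1 = 2

2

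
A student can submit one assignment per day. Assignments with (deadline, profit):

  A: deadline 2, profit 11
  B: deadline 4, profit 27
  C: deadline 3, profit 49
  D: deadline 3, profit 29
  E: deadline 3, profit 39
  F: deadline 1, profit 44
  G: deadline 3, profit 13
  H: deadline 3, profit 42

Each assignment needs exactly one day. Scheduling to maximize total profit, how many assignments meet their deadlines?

4

Sort by profit descending; place each in the latest free slot ≤ its deadline.
Profit order: C=49 F=44 H=42 E=39 D=29 B=27 G=13 A=11
Assign: C→slot 3, F→slot 1, H→slot 2, E skipped, D skipped, B→slot 4, G skipped, A skipped.
Slots: [1:F] [2:H] [3:C] [4:B]
4 of 8 scheduled.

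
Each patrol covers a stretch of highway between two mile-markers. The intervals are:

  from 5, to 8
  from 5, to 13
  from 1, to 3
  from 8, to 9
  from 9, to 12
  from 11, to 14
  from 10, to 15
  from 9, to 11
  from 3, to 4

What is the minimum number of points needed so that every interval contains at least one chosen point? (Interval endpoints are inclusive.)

Process intervals by earliest right end; each time one isn't hit yet, stab at its right endpoint.
By right end: [1,3]  [3,4]  [5,8]  [8,9]  [9,11]  [9,12]  [5,13]  [11,14]  [10,15]
[1,3] uncovered → point at 3; [5,8] uncovered → point at 8; [9,11] uncovered → point at 11.
Points: 3, 8, 11 (3 total).

3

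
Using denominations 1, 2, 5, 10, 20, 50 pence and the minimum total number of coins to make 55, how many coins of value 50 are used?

1

55 − 1×50→5 − 1×5→0
Count of 50: 1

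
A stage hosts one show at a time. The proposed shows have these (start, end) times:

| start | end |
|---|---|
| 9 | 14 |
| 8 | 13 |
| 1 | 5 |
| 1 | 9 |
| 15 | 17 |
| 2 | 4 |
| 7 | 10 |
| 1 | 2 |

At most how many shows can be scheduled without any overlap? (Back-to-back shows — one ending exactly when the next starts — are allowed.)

4

By end time: (1,2), (2,4), (1,5), (1,9), (7,10), (8,13), (9,14), (15,17).
Pick (1,2); next start ≥ 2 → (2,4); next start ≥ 4 → (7,10); next start ≥ 10 → (15,17).
Selected 4 shows.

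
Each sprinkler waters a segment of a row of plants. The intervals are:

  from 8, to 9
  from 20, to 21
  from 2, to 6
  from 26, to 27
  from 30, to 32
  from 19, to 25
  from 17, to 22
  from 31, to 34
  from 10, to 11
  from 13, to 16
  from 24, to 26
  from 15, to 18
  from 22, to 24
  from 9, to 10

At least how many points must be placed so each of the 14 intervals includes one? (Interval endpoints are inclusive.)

8

Sorted: [2,6] [8,9] [9,10] [10,11] [13,16] [15,18] [20,21] [17,22] [22,24] [19,25] [24,26] [26,27] [30,32] [31,34]
{[2,6]} hit by 6; {[8,9],[9,10]} hit by 9; {[10,11]} hit by 11; {[13,16],[15,18]} hit by 16; {[20,21],[17,22]} hit by 21; {[22,24],[19,25],[24,26]} hit by 24; {[26,27]} hit by 27; {[30,32],[31,34]} hit by 32.
Points: 6, 9, 11, 16, 21, 24, 27, 32 (8 total).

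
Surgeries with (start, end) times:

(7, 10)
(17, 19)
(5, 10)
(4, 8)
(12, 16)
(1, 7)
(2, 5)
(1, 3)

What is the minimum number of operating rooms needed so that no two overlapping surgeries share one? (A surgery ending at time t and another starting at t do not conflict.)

starts: [1, 1, 2, 4, 5, 7, 12, 17]
ends:   [3, 5, 7, 8, 10, 10, 16, 19]
s1→1 s1→2 s2→3  — peak 3.

3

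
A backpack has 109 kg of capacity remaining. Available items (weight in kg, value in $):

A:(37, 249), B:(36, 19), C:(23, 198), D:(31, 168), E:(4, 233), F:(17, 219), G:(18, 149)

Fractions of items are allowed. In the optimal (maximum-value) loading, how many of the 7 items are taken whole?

5

Ratios (sorted): E 58.25, F 12.88, C 8.61, G 8.28, A 6.73, D 5.42, B 0.53
take E (4 @ 233); take F (17 @ 219); take C (23 @ 198); take G (18 @ 149); take A (37 @ 249); take 10/31 of D → 54.19. Capacity used 109/109.
5 item(s) taken whole; one partial (take 10/31 of D).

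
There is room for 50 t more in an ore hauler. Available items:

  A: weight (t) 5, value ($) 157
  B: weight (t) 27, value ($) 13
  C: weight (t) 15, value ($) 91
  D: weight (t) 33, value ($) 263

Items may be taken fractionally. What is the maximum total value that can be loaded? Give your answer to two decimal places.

Order: A (157/5=31.40) > D (263/33=7.97) > C (91/15=6.07) > B (13/27=0.48)
Fill: take A (5 @ 157) → take D (33 @ 263) → take 12/15 of C → 72.80; 50/50 used.
Total value = 492.80

492.80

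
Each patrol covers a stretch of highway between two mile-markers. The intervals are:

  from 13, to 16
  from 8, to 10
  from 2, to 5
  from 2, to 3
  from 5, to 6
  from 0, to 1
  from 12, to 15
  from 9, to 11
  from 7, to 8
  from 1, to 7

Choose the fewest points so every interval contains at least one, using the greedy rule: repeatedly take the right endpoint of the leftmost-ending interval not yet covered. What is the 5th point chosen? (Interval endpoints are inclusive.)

By right end: [0,1]  [2,3]  [2,5]  [5,6]  [1,7]  [7,8]  [8,10]  [9,11]  [12,15]  [13,16]
[0,1] uncovered → point at 1; [2,3] uncovered → point at 3; [5,6] uncovered → point at 6; [7,8] uncovered → point at 8; [9,11] uncovered → point at 11; [12,15] uncovered → point at 15.
Points: 1, 3, 6, 8, 11, 15 (6 total).

11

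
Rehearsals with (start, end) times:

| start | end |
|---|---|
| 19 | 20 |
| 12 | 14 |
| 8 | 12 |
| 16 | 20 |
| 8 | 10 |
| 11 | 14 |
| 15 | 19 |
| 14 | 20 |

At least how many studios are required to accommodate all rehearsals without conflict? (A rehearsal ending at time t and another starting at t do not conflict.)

Events (time:±→running): 8:+→1 8:+→2 10:-→1 11:+→2 12:-→1 12:+→2 14:-→1 14:-→0 14:+→1 15:+→2 16:+→3 … peak 3.

3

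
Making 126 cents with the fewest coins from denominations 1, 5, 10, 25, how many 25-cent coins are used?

Greedy: take as many of the largest coin as possible, then repeat with the remainder.
126 − 5×25→1 − 1×1→0
Count of 25: 5

5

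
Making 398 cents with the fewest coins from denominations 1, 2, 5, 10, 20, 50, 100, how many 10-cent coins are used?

Use the largest denomination that fits, subtract, and repeat.
398 − 3×100→98 − 1×50→48 − 2×20→8 − 1×5→3 − 1×2→1 − 1×1→0
Count of 10: 0

0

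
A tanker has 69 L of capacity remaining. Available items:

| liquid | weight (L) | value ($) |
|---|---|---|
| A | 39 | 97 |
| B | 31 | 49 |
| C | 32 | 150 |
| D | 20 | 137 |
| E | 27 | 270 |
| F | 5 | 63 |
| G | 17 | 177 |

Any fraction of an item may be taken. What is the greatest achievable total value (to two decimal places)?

Sort by value per unit weight and fill in that order.
Order: F (63/5=12.60) > G (177/17=10.41) > E (270/27=10.00) > D (137/20=6.85) > C (150/32=4.69) > A (97/39=2.49) > B (49/31=1.58)
Fill: take F (5 @ 63) → take G (17 @ 177) → take E (27 @ 270) → take D (20 @ 137); 69/69 used.
Total value = 647.00

647.00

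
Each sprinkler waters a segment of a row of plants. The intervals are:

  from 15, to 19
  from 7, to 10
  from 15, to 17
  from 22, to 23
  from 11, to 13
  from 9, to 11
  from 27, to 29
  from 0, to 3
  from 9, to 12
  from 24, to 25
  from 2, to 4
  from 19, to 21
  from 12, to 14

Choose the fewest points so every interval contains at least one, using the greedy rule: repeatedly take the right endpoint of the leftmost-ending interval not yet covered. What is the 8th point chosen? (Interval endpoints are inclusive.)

29

Sort by right endpoint; whenever an interval is uncovered, place a point at its right end.
Sorted: [0,3] [2,4] [7,10] [9,11] [9,12] [11,13] [12,14] [15,17] [15,19] [19,21] [22,23] [24,25] [27,29]
{[0,3],[2,4]} hit by 3; {[7,10],[9,11],[9,12]} hit by 10; {[11,13],[12,14]} hit by 13; {[15,17],[15,19]} hit by 17; {[19,21]} hit by 21; {[22,23]} hit by 23; {[24,25]} hit by 25; {[27,29]} hit by 29.
Points: 3, 10, 13, 17, 21, 23, 25, 29 (8 total).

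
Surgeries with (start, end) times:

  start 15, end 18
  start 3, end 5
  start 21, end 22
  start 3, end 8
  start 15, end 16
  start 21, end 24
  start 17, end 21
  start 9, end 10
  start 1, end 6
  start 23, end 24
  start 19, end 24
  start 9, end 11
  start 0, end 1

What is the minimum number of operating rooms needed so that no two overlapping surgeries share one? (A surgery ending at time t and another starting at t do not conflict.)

The answer is the maximum number of intervals overlapping at any instant.
Events (time:±→running): 0:+→1 1:-→0 1:+→1 3:+→2 3:+→3 … peak 3.

3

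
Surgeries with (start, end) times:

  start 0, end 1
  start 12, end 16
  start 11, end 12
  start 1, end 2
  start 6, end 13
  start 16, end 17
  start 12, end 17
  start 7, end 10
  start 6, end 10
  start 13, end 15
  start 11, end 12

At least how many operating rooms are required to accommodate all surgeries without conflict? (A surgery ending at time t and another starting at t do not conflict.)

3

Count concurrent intervals with a sweep; the peak is the room count.
Events (time:±→running): 0:+→1 1:-→0 1:+→1 2:-→0 6:+→1 6:+→2 7:+→3 … peak 3.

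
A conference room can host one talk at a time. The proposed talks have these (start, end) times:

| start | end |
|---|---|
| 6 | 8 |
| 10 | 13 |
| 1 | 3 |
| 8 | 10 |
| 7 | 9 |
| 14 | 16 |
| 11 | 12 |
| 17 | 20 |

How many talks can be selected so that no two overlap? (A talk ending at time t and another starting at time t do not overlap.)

6

By end time: (1,3), (6,8), (7,9), (8,10), (11,12), (10,13), (14,16), (17,20).
Pick (1,3); next start ≥ 3 → (6,8); next start ≥ 8 → (8,10); next start ≥ 10 → (11,12); next start ≥ 12 → (14,16); next start ≥ 16 → (17,20).
Selected 6 talks.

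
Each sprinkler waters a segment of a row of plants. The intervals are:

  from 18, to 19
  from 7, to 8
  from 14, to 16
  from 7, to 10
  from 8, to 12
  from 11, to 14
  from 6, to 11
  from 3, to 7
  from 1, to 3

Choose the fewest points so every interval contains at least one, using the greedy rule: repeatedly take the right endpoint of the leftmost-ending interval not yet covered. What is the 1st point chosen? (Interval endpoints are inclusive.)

3

Sort by right endpoint; whenever an interval is uncovered, place a point at its right end.
By right end: [1,3]  [3,7]  [7,8]  [7,10]  [6,11]  [8,12]  [11,14]  [14,16]  [18,19]
[1,3] uncovered → point at 3; [7,8] uncovered → point at 8; [11,14] uncovered → point at 14; [18,19] uncovered → point at 19.
Points: 3, 8, 14, 19 (4 total).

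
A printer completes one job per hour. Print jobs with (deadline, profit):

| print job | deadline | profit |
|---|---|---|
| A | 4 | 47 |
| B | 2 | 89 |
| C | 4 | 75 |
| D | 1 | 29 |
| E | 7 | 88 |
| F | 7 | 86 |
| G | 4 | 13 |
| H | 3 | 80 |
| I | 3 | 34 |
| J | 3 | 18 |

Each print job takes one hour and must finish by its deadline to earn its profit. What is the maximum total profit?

Profit order: B=89 E=88 F=86 H=80 C=75 A=47 I=34 D=29 J=18 G=13
Assign: B→slot 2, E→slot 7, F→slot 6, H→slot 3, C→slot 4, A→slot 1, I skipped, D skipped, J skipped, G skipped.
Slots: [1:A] [2:B] [3:H] [4:C] [6:F] [7:E]
Profit = 47 + 89 + 80 + 75 + 86 + 88 = 465

465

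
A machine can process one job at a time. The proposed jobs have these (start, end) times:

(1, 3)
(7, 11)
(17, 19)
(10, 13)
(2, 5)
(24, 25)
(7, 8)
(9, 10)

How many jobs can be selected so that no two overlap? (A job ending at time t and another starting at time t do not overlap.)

6

Sorted by end: (1,3)  (2,5)  (7,8)  (9,10)  (7,11)  (10,13)  (17,19)  (24,25)
take (1,3); take (7,8); take (9,10); take (10,13); take (17,19); take (24,25).
Selected 6 jobs.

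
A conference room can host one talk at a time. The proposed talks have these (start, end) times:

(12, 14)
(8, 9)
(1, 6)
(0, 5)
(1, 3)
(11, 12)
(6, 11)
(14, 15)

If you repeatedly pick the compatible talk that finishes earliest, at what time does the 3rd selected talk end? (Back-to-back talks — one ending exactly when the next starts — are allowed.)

12

Order by finish time; keep every interval that doesn't clash with the previous kept one.
By end time: (1,3), (0,5), (1,6), (8,9), (6,11), (11,12), (12,14), (14,15).
Pick (1,3); next start ≥ 3 → (8,9); next start ≥ 9 → (11,12); next start ≥ 12 → (12,14); next start ≥ 14 → (14,15).
Selected: (1,3) (8,9) (11,12) (12,14) (14,15)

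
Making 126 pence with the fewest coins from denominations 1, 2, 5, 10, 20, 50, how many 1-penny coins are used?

Greedy: take as many of the largest coin as possible, then repeat with the remainder.
126 − 2×50→26 − 1×20→6 − 1×5→1 − 1×1→0
Count of 1: 1

1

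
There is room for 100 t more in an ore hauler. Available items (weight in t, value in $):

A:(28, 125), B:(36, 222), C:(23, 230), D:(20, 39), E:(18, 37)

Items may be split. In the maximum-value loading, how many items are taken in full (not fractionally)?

3

Order: C (230/23=10.00) > B (222/36=6.17) > A (125/28=4.46) > E (37/18=2.06) > D (39/20=1.95)
Fill: take C (23 @ 230) → take B (36 @ 222) → take A (28 @ 125) → take 13/18 of E → 26.72; 100/100 used.
3 item(s) taken whole; one partial (take 13/18 of E).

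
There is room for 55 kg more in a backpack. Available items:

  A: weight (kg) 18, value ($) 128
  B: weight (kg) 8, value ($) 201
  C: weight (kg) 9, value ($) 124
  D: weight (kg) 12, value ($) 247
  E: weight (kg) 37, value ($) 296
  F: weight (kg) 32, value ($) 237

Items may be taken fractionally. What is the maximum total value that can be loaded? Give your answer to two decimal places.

780.00

Ratios (sorted): B 25.12, D 20.58, C 13.78, E 8.00, F 7.41, A 7.11
take B (8 @ 201); take D (12 @ 247); take C (9 @ 124); take 26/37 of E → 208.00. Capacity used 55/55.
Total value = 780.00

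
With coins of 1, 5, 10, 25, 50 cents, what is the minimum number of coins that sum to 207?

207 = 4×50 + 1×5 + 2×1
Total coins = 4 + 1 + 2 = 7

7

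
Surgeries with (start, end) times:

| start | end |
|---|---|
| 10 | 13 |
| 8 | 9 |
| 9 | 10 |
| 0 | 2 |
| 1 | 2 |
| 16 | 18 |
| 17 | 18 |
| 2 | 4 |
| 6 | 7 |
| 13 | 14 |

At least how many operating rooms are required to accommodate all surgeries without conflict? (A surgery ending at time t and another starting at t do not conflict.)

The answer is the maximum number of intervals overlapping at any instant.
Events (time:±→running): 0:+→1 1:+→2 … peak 2.

2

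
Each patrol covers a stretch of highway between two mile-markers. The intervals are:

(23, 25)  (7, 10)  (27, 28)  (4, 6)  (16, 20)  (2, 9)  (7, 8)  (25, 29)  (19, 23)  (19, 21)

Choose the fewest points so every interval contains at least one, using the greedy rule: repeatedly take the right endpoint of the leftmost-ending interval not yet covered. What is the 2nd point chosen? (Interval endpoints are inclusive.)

8

By right end: [4,6]  [7,8]  [2,9]  [7,10]  [16,20]  [19,21]  [19,23]  [23,25]  [27,28]  [25,29]
[4,6] uncovered → point at 6; [7,8] uncovered → point at 8; [16,20] uncovered → point at 20; [23,25] uncovered → point at 25; [27,28] uncovered → point at 28.
Points: 6, 8, 20, 25, 28 (5 total).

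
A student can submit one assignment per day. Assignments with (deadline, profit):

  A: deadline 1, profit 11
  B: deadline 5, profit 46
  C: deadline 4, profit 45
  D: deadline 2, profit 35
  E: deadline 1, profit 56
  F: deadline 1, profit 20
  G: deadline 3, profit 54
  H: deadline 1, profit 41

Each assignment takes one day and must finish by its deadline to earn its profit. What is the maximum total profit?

236

Take jobs in profit order; each goes to the latest open slot no later than its deadline.
By profit: E(d1,56), G(d3,54), B(d5,46), C(d4,45), H(d1,41), D(d2,35), F(d1,20), A(d1,11)
E→slot 1; G→slot 3; B→slot 5; C→slot 4; H skipped; D→slot 2; F skipped; A skipped.
Profit = 56 + 35 + 54 + 45 + 46 = 236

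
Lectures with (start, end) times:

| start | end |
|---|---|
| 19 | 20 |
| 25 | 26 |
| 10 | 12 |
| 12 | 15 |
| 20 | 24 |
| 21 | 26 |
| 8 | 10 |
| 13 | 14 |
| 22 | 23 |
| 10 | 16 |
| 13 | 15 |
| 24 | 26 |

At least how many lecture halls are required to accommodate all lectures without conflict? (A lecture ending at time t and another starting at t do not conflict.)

Count concurrent intervals with a sweep; the peak is the room count.
Events (time:±→running): 8:+→1 10:-→0 10:+→1 10:+→2 12:-→1 12:+→2 13:+→3 13:+→4 … peak 4.

4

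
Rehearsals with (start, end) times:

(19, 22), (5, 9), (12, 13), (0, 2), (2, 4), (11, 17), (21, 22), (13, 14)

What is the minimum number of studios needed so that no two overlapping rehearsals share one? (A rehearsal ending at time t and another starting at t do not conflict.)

starts: [0, 2, 5, 11, 12, 13, 19, 21]
ends:   [2, 4, 9, 13, 14, 17, 22, 22]
s0→1 e2→0 s2→1 e4→0 s5→1 e9→0 s11→1 s12→2  — peak 2.

2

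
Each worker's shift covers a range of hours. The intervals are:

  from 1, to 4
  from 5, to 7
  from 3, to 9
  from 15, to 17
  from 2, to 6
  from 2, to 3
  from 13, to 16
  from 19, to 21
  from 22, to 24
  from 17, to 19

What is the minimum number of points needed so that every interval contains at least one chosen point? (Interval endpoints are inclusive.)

Process intervals by earliest right end; each time one isn't hit yet, stab at its right endpoint.
Sorted: [2,3] [1,4] [2,6] [5,7] [3,9] [13,16] [15,17] [17,19] [19,21] [22,24]
{[2,3],[1,4],[2,6]} hit by 3; {[5,7],[3,9]} hit by 7; {[13,16],[15,17]} hit by 16; {[17,19],[19,21]} hit by 19; {[22,24]} hit by 24.
Points: 3, 7, 16, 19, 24 (5 total).

5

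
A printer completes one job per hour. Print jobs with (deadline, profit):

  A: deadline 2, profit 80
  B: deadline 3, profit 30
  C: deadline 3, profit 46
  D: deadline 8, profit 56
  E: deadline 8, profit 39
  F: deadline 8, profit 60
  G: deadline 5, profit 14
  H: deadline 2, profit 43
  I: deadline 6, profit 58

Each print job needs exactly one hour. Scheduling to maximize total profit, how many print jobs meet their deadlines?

8

Take jobs in profit order; each goes to the latest open slot no later than its deadline.
By profit: A(d2,80), F(d8,60), I(d6,58), D(d8,56), C(d3,46), H(d2,43), E(d8,39), B(d3,30), G(d5,14)
A→slot 2; F→slot 8; I→slot 6; D→slot 7; C→slot 3; H→slot 1; E→slot 5; B skipped; G→slot 4.
8 of 9 scheduled.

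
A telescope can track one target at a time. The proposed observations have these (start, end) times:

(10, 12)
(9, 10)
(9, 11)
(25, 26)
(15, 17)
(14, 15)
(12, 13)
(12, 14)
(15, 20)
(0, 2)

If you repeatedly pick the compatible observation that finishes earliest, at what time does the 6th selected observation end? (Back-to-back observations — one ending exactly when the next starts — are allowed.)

Sort by end time and greedily take each interval whose start is ≥ the last chosen end.
By end time: (0,2), (9,10), (9,11), (10,12), (12,13), (12,14), (14,15), (15,17), (15,20), (25,26).
Pick (0,2); next start ≥ 2 → (9,10); next start ≥ 10 → (10,12); next start ≥ 12 → (12,13); next start ≥ 13 → (14,15); next start ≥ 15 → (15,17); next start ≥ 17 → (25,26).
Selected: (0,2) (9,10) (10,12) (12,13) (14,15) (15,17) (25,26)

17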